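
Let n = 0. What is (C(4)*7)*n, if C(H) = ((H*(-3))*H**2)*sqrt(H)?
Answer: 0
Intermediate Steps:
C(H) = -3*H**(7/2) (C(H) = ((-3*H)*H**2)*sqrt(H) = (-3*H**3)*sqrt(H) = -3*H**(7/2))
(C(4)*7)*n = (-3*4**(7/2)*7)*0 = (-3*128*7)*0 = -384*7*0 = -2688*0 = 0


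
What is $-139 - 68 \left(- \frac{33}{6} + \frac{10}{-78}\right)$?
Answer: $\frac{9505}{39} \approx 243.72$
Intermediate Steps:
$-139 - 68 \left(- \frac{33}{6} + \frac{10}{-78}\right) = -139 - 68 \left(\left(-33\right) \frac{1}{6} + 10 \left(- \frac{1}{78}\right)\right) = -139 - 68 \left(- \frac{11}{2} - \frac{5}{39}\right) = -139 - - \frac{14926}{39} = -139 + \frac{14926}{39} = \frac{9505}{39}$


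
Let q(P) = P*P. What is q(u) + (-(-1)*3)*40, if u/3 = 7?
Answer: 561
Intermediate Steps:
u = 21 (u = 3*7 = 21)
q(P) = P²
q(u) + (-(-1)*3)*40 = 21² + (-(-1)*3)*40 = 441 + (-1*(-1)*3)*40 = 441 + (1*3)*40 = 441 + 3*40 = 441 + 120 = 561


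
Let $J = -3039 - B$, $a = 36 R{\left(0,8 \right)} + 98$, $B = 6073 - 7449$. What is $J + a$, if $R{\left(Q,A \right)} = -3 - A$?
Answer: $-1961$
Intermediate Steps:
$B = -1376$ ($B = 6073 - 7449 = -1376$)
$a = -298$ ($a = 36 \left(-3 - 8\right) + 98 = 36 \left(-11\right) + 98 = -396 + 98 = -298$)
$J = -1663$ ($J = -3039 - -1376 = -3039 + 1376 = -1663$)
$J + a = -1663 - 298 = -1961$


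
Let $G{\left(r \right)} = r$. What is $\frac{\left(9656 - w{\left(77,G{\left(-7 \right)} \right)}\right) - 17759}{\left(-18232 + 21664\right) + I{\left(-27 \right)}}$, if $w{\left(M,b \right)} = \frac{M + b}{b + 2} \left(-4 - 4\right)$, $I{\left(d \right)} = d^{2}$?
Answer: $- \frac{8215}{4161} \approx -1.9743$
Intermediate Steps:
$w{\left(M,b \right)} = - \frac{8 \left(M + b\right)}{2 + b}$ ($w{\left(M,b \right)} = \frac{M + b}{2 + b} \left(-8\right) = - \frac{8 \left(M + b\right)}{2 + b}$)
$\frac{\left(9656 - w{\left(77,G{\left(-7 \right)} \right)}\right) - 17759}{\left(-18232 + 21664\right) + I{\left(-27 \right)}} = \frac{\left(9656 - \frac{8 \left(\left(-1\right) 77 - -7\right)}{2 - 7}\right) - 17759}{\left(-18232 + 21664\right) + \left(-27\right)^{2}} = \frac{\left(9656 - \frac{8 \left(-77 + 7\right)}{-5}\right) - 17759}{3432 + 729} = \frac{\left(9656 - 8 \left(- \frac{1}{5}\right) \left(-70\right)\right) - 17759}{4161} = \left(\left(9656 - 112\right) - 17759\right) \frac{1}{4161} = \left(9544 - 17759\right) \frac{1}{4161} = \left(-8215\right) \frac{1}{4161} = - \frac{8215}{4161}$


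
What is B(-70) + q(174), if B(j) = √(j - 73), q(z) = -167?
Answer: -167 + I*√143 ≈ -167.0 + 11.958*I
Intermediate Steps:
B(j) = √(-73 + j)
B(-70) + q(174) = √(-73 - 70) - 167 = √(-143) - 167 = I*√143 - 167 = -167 + I*√143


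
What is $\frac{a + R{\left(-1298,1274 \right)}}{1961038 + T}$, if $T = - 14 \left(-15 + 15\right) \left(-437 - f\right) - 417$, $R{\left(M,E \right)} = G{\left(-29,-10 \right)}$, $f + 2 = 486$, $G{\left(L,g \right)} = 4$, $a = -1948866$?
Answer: $- \frac{1948862}{1960621} \approx -0.994$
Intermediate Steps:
$f = 484$ ($f = -2 + 486 = 484$)
$R{\left(M,E \right)} = 4$
$T = -417$ ($T = - 14 \left(-15 + 15\right) \left(-437 - 484\right) - 417 = \left(-14\right) 0 \left(-437 - 484\right) - 417 = 0 \left(-921\right) - 417 = 0 - 417 = -417$)
$\frac{a + R{\left(-1298,1274 \right)}}{1961038 + T} = \frac{-1948866 + 4}{1961038 - 417} = - \frac{1948862}{1960621}$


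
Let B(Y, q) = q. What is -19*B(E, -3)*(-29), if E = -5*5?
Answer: -1653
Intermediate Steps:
E = -25
-19*B(E, -3)*(-29) = -19*(-3)*(-29) = 57*(-29) = -1653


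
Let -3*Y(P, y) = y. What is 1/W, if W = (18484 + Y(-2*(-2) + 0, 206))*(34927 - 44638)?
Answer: -1/178831302 ≈ -5.5919e-9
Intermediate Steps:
Y(P, y) = -y/3
W = -178831302 (W = (18484 - 1/3*206)*(34927 - 44638) = (18484 - 206/3)*(-9711) = (55246/3)*(-9711) = -178831302)
1/W = 1/(-178831302) = -1/178831302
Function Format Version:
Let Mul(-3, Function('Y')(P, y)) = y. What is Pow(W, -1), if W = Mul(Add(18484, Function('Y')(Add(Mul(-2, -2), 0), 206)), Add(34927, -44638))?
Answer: Rational(-1, 178831302) ≈ -5.5919e-9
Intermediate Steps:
Function('Y')(P, y) = Mul(Rational(-1, 3), y)
W = -178831302 (W = Mul(Add(18484, Mul(Rational(-1, 3), 206)), Add(34927, -44638)) = Mul(Add(18484, Rational(-206, 3)), -9711) = Mul(Rational(55246, 3), -9711) = -178831302)
Pow(W, -1) = Pow(-178831302, -1) = Rational(-1, 178831302)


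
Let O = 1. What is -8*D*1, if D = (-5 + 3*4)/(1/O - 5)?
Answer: 14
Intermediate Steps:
D = -7/4 (D = (-5 + 3*4)/(1/1 - 5) = (-5 + 12)/(1 - 5) = 7/(-4) = 7*(-1/4) = -7/4 ≈ -1.7500)
-8*D*1 = -8*(-7/4)*1 = 14*1 = 14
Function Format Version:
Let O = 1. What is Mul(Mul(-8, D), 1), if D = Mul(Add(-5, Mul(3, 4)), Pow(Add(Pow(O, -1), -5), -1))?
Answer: 14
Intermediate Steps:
D = Rational(-7, 4) (D = Mul(Add(-5, Mul(3, 4)), Pow(Add(Pow(1, -1), -5), -1)) = Mul(Add(-5, 12), Pow(Add(1, -5), -1)) = Mul(7, Pow(-4, -1)) = Mul(7, Rational(-1, 4)) = Rational(-7, 4) ≈ -1.7500)
Mul(Mul(-8, D), 1) = Mul(Mul(-8, Rational(-7, 4)), 1) = Mul(14, 1) = 14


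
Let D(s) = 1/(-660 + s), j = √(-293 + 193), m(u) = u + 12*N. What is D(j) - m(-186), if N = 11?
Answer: 1176357/21785 - I/43570 ≈ 53.998 - 2.2952e-5*I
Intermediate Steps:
m(u) = 132 + u (m(u) = u + 12*11 = u + 132 = 132 + u)
j = 10*I (j = √(-100) = 10*I ≈ 10.0*I)
D(j) - m(-186) = 1/(-660 + 10*I) - (132 - 186) = (-660 - 10*I)/435700 - 1*(-54) = (-660 - 10*I)/435700 + 54 = 54 + (-660 - 10*I)/435700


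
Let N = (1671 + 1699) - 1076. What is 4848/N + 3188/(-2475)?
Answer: 2342764/2838825 ≈ 0.82526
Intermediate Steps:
N = 2294 (N = 3370 - 1076 = 2294)
4848/N + 3188/(-2475) = 4848/2294 + 3188/(-2475) = 4848*(1/2294) + 3188*(-1/2475) = 2424/1147 - 3188/2475 = 2342764/2838825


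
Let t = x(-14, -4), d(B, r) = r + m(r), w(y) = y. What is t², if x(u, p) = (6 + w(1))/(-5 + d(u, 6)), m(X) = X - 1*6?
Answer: 49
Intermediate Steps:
m(X) = -6 + X (m(X) = X - 6 = -6 + X)
d(B, r) = -6 + 2*r (d(B, r) = r + (-6 + r) = -6 + 2*r)
x(u, p) = 7 (x(u, p) = (6 + 1)/(-5 + (-6 + 2*6)) = 7/(-5 + (-6 + 12)) = 7/(-5 + 6) = 7/1 = 7*1 = 7)
t = 7
t² = 7² = 49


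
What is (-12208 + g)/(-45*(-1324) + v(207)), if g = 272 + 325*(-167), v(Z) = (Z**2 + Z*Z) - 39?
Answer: -66211/145239 ≈ -0.45588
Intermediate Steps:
v(Z) = -39 + 2*Z**2 (v(Z) = (Z**2 + Z**2) - 39 = 2*Z**2 - 39 = -39 + 2*Z**2)
g = -54003 (g = 272 - 54275 = -54003)
(-12208 + g)/(-45*(-1324) + v(207)) = (-12208 - 54003)/(-45*(-1324) + (-39 + 2*207**2)) = -66211/(59580 + (-39 + 2*42849)) = -66211/(59580 + (-39 + 85698)) = -66211/(59580 + 85659) = -66211/145239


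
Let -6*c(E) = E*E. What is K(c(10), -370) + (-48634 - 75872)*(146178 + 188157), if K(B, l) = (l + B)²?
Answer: -374639075990/9 ≈ -4.1627e+10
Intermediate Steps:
c(E) = -E²/6 (c(E) = -E*E/6 = -E²/6)
K(B, l) = (B + l)²
K(c(10), -370) + (-48634 - 75872)*(146178 + 188157) = (-⅙*10² - 370)² + (-48634 - 75872)*(146178 + 188157) = (-⅙*100 - 370)² - 124506*334335 = (-50/3 - 370)² - 41626713510 = (-1160/3)² - 41626713510 = 1345600/9 - 41626713510 = -374639075990/9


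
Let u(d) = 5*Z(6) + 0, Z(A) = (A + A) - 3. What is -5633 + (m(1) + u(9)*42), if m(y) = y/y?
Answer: -3742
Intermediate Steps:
Z(A) = -3 + 2*A (Z(A) = 2*A - 3 = -3 + 2*A)
m(y) = 1
u(d) = 45 (u(d) = 5*(-3 + 2*6) + 0 = 5*(-3 + 12) + 0 = 5*9 + 0 = 45 + 0 = 45)
-5633 + (m(1) + u(9)*42) = -5633 + (1 + 45*42) = -5633 + (1 + 1890) = -5633 + 1891 = -3742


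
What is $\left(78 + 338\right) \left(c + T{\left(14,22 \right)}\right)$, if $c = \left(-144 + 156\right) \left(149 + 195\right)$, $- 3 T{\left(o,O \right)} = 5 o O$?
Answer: $\frac{4511104}{3} \approx 1.5037 \cdot 10^{6}$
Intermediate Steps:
$T{\left(o,O \right)} = - \frac{5 O o}{3}$ ($T{\left(o,O \right)} = - \frac{5 o O}{3} = - \frac{5 O o}{3}$)
$c = 4128$ ($c = 12 \cdot 344 = 4128$)
$\left(78 + 338\right) \left(c + T{\left(14,22 \right)}\right) = \left(78 + 338\right) \left(4128 - \frac{110}{3} \cdot 14\right) = 416 \left(4128 - \frac{1540}{3}\right) = 416 \cdot \frac{10844}{3} = \frac{4511104}{3}$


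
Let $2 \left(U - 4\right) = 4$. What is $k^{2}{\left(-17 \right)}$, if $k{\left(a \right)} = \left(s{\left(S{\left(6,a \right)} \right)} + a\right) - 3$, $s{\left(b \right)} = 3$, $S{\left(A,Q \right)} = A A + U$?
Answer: $289$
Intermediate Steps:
$U = 6$ ($U = 4 + \frac{1}{2} \cdot 4 = 4 + 2 = 6$)
$S{\left(A,Q \right)} = 6 + A^{2}$ ($S{\left(A,Q \right)} = A A + 6 = A^{2} + 6 = 6 + A^{2}$)
$k{\left(a \right)} = a$ ($k{\left(a \right)} = \left(3 + a\right) - 3 = a$)
$k^{2}{\left(-17 \right)} = \left(-17\right)^{2} = 289$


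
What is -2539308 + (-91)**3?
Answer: -3292879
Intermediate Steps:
-2539308 + (-91)**3 = -2539308 - 753571 = -3292879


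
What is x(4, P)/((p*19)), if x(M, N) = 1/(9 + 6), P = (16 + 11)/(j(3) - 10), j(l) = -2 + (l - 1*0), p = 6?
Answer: 1/1710 ≈ 0.00058480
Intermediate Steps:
j(l) = -2 + l (j(l) = -2 + (l + 0) = -2 + l)
P = -3 (P = (16 + 11)/((-2 + 3) - 10) = 27/(1 - 10) = 27/(-9) = 27*(-⅑) = -3)
x(M, N) = 1/15
x(4, P)/((p*19)) = 1/(15*((6*19))) = (1/15)/114 = (1/15)*(1/114) = 1/1710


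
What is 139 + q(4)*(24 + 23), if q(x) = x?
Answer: 327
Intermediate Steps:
139 + q(4)*(24 + 23) = 139 + 4*(24 + 23) = 139 + 4*47 = 139 + 188 = 327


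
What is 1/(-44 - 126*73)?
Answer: -1/9242 ≈ -0.00010820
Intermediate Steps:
1/(-44 - 126*73) = 1/(-44 - 9198) = 1/(-9242) = -1/9242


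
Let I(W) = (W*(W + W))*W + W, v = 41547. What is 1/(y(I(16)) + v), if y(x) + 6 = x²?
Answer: 1/67412805 ≈ 1.4834e-8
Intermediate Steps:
I(W) = W + 2*W³ (I(W) = (W*(2*W))*W + W = (2*W²)*W + W = 2*W³ + W = W + 2*W³)
y(x) = -6 + x²
1/(y(I(16)) + v) = 1/((-6 + (16 + 2*16³)²) + 41547) = 1/((-6 + (16 + 2*4096)²) + 41547) = 1/((-6 + (16 + 8192)²) + 41547) = 1/((-6 + 8208²) + 41547) = 1/((-6 + 67371264) + 41547) = 1/(67371258 + 41547) = 1/67412805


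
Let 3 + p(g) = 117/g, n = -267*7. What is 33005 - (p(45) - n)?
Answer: 155682/5 ≈ 31136.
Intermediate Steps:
n = -1869
p(g) = -3 + 117/g
33005 - (p(45) - n) = 33005 - ((-3 + 117/45) - 1*(-1869)) = 33005 - ((-3 + 117*(1/45)) + 1869) = 33005 - ((-3 + 13/5) + 1869) = 33005 - (-⅖ + 1869) = 33005 - 1*9343/5 = 33005 - 9343/5 = 155682/5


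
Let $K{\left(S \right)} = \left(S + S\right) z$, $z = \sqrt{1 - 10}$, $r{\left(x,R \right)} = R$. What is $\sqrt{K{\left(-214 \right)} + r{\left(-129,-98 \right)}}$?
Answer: $\sqrt{-98 - 1284 i} \approx 24.39 - 26.322 i$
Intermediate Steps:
$z = 3 i$ ($z = \sqrt{1 - 10} = \sqrt{-9} = 3 i \approx 3.0 i$)
$K{\left(S \right)} = 6 i S$ ($K{\left(S \right)} = \left(S + S\right) 3 i = 2 S 3 i = 6 i S$)
$\sqrt{K{\left(-214 \right)} + r{\left(-129,-98 \right)}} = \sqrt{6 i \left(-214\right) - 98} = \sqrt{- 1284 i - 98} = \sqrt{-98 - 1284 i}$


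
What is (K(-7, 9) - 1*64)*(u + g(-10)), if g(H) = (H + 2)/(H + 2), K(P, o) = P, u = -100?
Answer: 7029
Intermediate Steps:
g(H) = 1 (g(H) = (2 + H)/(2 + H) = 1)
(K(-7, 9) - 1*64)*(u + g(-10)) = (-7 - 1*64)*(-100 + 1) = (-7 - 64)*(-99) = -71*(-99) = 7029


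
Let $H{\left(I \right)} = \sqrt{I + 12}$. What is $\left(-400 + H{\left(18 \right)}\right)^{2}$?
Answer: $\left(400 - \sqrt{30}\right)^{2} \approx 1.5565 \cdot 10^{5}$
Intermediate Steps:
$H{\left(I \right)} = \sqrt{12 + I}$
$\left(-400 + H{\left(18 \right)}\right)^{2} = \left(-400 + \sqrt{12 + 18}\right)^{2} = \left(-400 + \sqrt{30}\right)^{2}$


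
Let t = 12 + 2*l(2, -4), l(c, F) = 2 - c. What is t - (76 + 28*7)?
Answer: -260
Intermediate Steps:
t = 12 (t = 12 + 2*(2 - 1*2) = 12 + 2*(2 - 2) = 12 + 2*0 = 12 + 0 = 12)
t - (76 + 28*7) = 12 - (76 + 28*7) = 12 - (76 + 196) = 12 - 1*272 = 12 - 272 = -260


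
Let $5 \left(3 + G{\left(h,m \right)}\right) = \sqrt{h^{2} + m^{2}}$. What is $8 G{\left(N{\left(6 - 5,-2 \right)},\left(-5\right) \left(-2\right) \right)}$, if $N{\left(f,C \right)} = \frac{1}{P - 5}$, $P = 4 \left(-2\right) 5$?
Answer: $-24 + \frac{8 \sqrt{202501}}{225} \approx -8.0$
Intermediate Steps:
$P = -40$ ($P = \left(-8\right) 5 = -40$)
$N{\left(f,C \right)} = - \frac{1}{45}$ ($N{\left(f,C \right)} = \frac{1}{-40 - 5} = \frac{1}{-45} = - \frac{1}{45}$)
$G{\left(h,m \right)} = -3 + \frac{\sqrt{h^{2} + m^{2}}}{5}$
$8 G{\left(N{\left(6 - 5,-2 \right)},\left(-5\right) \left(-2\right) \right)} = 8 \left(-3 + \frac{\sqrt{\left(- \frac{1}{45}\right)^{2} + \left(\left(-5\right) \left(-2\right)\right)^{2}}}{5}\right) = 8 \left(-3 + \frac{\sqrt{\frac{1}{2025} + 10^{2}}}{5}\right) = 8 \left(-3 + \frac{\sqrt{\frac{1}{2025} + 100}}{5}\right) = 8 \left(-3 + \frac{\sqrt{\frac{202501}{2025}}}{5}\right) = 8 \left(-3 + \frac{\frac{1}{45} \sqrt{202501}}{5}\right) = 8 \left(-3 + \frac{\sqrt{202501}}{225}\right) = -24 + \frac{8 \sqrt{202501}}{225}$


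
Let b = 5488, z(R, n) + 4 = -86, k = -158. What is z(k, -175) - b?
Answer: -5578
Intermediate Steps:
z(R, n) = -90 (z(R, n) = -4 - 86 = -90)
z(k, -175) - b = -90 - 1*5488 = -90 - 5488 = -5578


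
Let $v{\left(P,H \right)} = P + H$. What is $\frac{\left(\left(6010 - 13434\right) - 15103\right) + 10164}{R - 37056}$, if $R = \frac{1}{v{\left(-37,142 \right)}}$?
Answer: $\frac{1298115}{3890879} \approx 0.33363$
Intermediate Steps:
$v{\left(P,H \right)} = H + P$
$R = \frac{1}{105}$ ($R = \frac{1}{142 - 37} = \frac{1}{105} \approx 0.0095238$)
$\frac{\left(\left(6010 - 13434\right) - 15103\right) + 10164}{R - 37056} = \frac{\left(\left(6010 - 13434\right) - 15103\right) + 10164}{\frac{1}{105} - 37056} = \frac{\left(-7424 - 15103\right) + 10164}{- \frac{3890879}{105}} = \left(-22527 + 10164\right) \left(- \frac{105}{3890879}\right) = \left(-12363\right) \left(- \frac{105}{3890879}\right) = \frac{1298115}{3890879}$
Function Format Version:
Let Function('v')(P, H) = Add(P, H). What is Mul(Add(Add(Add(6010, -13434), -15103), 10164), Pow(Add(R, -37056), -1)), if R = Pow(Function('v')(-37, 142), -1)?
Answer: Rational(1298115, 3890879) ≈ 0.33363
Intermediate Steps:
Function('v')(P, H) = Add(H, P)
R = Rational(1, 105) (R = Pow(Add(142, -37), -1) = Pow(105, -1) = Rational(1, 105) ≈ 0.0095238)
Mul(Add(Add(Add(6010, -13434), -15103), 10164), Pow(Add(R, -37056), -1)) = Mul(Add(Add(Add(6010, -13434), -15103), 10164), Pow(Add(Rational(1, 105), -37056), -1)) = Mul(Add(Add(-7424, -15103), 10164), Pow(Rational(-3890879, 105), -1)) = Mul(Add(-22527, 10164), Rational(-105, 3890879)) = Mul(-12363, Rational(-105, 3890879)) = Rational(1298115, 3890879)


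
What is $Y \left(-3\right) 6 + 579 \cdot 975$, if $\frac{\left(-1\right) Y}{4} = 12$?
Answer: $565389$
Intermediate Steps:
$Y = -48$ ($Y = \left(-4\right) 12 = -48$)
$Y \left(-3\right) 6 + 579 \cdot 975 = \left(-48\right) \left(-3\right) 6 + 579 \cdot 975 = 144 \cdot 6 + 564525 = 864 + 564525 = 565389$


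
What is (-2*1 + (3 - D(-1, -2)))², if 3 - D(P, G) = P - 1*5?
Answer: 64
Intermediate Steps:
D(P, G) = 8 - P (D(P, G) = 3 - (P - 1*5) = 3 - (P - 5) = 3 - (-5 + P) = 3 + (5 - P) = 8 - P)
(-2*1 + (3 - D(-1, -2)))² = (-2*1 + (3 - (8 - 1*(-1))))² = (-2 + (3 - (8 + 1)))² = (-2 + (3 - 1*9))² = (-2 + (3 - 9))² = (-2 - 6)² = (-8)² = 64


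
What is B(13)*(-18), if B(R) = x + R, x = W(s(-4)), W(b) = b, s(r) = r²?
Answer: -522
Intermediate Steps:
x = 16 (x = (-4)² = 16)
B(R) = 16 + R
B(13)*(-18) = (16 + 13)*(-18) = 29*(-18) = -522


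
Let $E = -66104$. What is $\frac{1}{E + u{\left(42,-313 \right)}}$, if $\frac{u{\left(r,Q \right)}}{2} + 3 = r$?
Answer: $- \frac{1}{66026} \approx -1.5146 \cdot 10^{-5}$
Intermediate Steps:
$u{\left(r,Q \right)} = -6 + 2 r$
$\frac{1}{E + u{\left(42,-313 \right)}} = \frac{1}{-66104 + \left(-6 + 2 \cdot 42\right)} = \frac{1}{-66104 + \left(-6 + 84\right)} = \frac{1}{-66104 + 78} = \frac{1}{-66026} = - \frac{1}{66026}$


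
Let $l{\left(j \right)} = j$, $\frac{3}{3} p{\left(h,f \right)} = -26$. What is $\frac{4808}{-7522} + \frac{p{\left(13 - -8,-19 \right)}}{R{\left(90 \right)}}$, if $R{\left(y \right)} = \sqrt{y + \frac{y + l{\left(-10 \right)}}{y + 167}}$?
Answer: $- \frac{2404}{3761} - \frac{13 \sqrt{5964970}}{11605} \approx -3.3751$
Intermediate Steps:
$p{\left(h,f \right)} = -26$
$R{\left(y \right)} = \sqrt{y + \frac{-10 + y}{167 + y}}$ ($R{\left(y \right)} = \sqrt{y + \frac{y - 10}{y + 167}} = \sqrt{y + \frac{-10 + y}{167 + y}}$)
$\frac{4808}{-7522} + \frac{p{\left(13 - -8,-19 \right)}}{R{\left(90 \right)}} = \frac{4808}{-7522} - \frac{26}{\sqrt{\frac{-10 + 90 + 90 \left(167 + 90\right)}{167 + 90}}} = 4808 \left(- \frac{1}{7522}\right) - \frac{26}{\sqrt{\frac{-10 + 90 + 90 \cdot 257}{257}}} = - \frac{2404}{3761} - \frac{26}{\sqrt{\frac{-10 + 90 + 23130}{257}}} = - \frac{2404}{3761} - \frac{26}{\sqrt{\frac{1}{257} \cdot 23210}} = - \frac{2404}{3761} - \frac{26}{\sqrt{\frac{23210}{257}}} = - \frac{2404}{3761} - \frac{26}{\frac{1}{257} \sqrt{5964970}} = - \frac{2404}{3761} - 26 \frac{\sqrt{5964970}}{23210} = - \frac{2404}{3761} - \frac{13 \sqrt{5964970}}{11605}$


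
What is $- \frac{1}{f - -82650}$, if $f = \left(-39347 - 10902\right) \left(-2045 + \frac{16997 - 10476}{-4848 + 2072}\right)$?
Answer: $- \frac{2776}{285816663209} \approx -9.7125 \cdot 10^{-9}$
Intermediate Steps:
$f = \frac{285587226809}{2776}$ ($f = - 50249 \left(-2045 + \frac{6521}{-2776}\right) = - 50249 \left(-2045 + 6521 \left(- \frac{1}{2776}\right)\right) = - 50249 \left(-2045 - \frac{6521}{2776}\right) = \left(-50249\right) \left(- \frac{5683441}{2776}\right) = \frac{285587226809}{2776} \approx 1.0288 \cdot 10^{8}$)
$- \frac{1}{f - -82650} = - \frac{1}{\frac{285587226809}{2776} - -82650} = - \frac{1}{\frac{285587226809}{2776} + 82650} = - \frac{1}{\frac{285816663209}{2776}} = \left(-1\right) \frac{2776}{285816663209} = - \frac{2776}{285816663209}$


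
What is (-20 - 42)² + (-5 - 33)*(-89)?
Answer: 7226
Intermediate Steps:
(-20 - 42)² + (-5 - 33)*(-89) = (-62)² - 38*(-89) = 3844 + 3382 = 7226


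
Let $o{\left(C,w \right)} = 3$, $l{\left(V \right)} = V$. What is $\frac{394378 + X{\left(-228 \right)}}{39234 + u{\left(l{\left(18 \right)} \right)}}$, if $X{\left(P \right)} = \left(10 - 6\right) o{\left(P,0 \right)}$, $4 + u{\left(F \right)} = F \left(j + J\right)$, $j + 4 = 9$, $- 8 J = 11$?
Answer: $\frac{1577560}{157181} \approx 10.037$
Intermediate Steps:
$J = - \frac{11}{8}$ ($J = \left(- \frac{1}{8}\right) 11 = - \frac{11}{8} \approx -1.375$)
$j = 5$ ($j = -4 + 9 = 5$)
$u{\left(F \right)} = -4 + \frac{29 F}{8}$ ($u{\left(F \right)} = -4 + F \left(5 - \frac{11}{8}\right) = -4 + F \frac{29}{8} = -4 + \frac{29 F}{8}$)
$X{\left(P \right)} = 12$ ($X{\left(P \right)} = \left(10 - 6\right) 3 = 4 \cdot 3 = 12$)
$\frac{394378 + X{\left(-228 \right)}}{39234 + u{\left(l{\left(18 \right)} \right)}} = \frac{394378 + 12}{39234 + \left(-4 + \frac{29}{8} \cdot 18\right)} = \frac{394390}{39234 + \left(-4 + \frac{261}{4}\right)} = \frac{394390}{39234 + \frac{245}{4}} = \frac{394390}{\frac{157181}{4}} = 394390 \cdot \frac{4}{157181} = \frac{1577560}{157181}$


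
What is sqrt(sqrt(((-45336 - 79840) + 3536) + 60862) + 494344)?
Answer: sqrt(494344 + I*sqrt(60778)) ≈ 703.1 + 0.175*I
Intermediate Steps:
sqrt(sqrt(((-45336 - 79840) + 3536) + 60862) + 494344) = sqrt(sqrt((-125176 + 3536) + 60862) + 494344) = sqrt(sqrt(-121640 + 60862) + 494344) = sqrt(sqrt(-60778) + 494344) = sqrt(I*sqrt(60778) + 494344) = sqrt(494344 + I*sqrt(60778))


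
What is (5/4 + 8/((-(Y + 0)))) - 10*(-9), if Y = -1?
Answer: 397/4 ≈ 99.250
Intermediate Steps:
(5/4 + 8/((-(Y + 0)))) - 10*(-9) = (5/4 + 8/((-(-1 + 0)))) - 10*(-9) = (5*(1/4) + 8/((-1*(-1)))) + 90 = (5/4 + 8/1) + 90 = (5/4 + 8*1) + 90 = (5/4 + 8) + 90 = 37/4 + 90 = 397/4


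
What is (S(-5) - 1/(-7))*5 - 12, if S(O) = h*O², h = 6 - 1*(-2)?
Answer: 6921/7 ≈ 988.71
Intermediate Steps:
h = 8 (h = 6 + 2 = 8)
S(O) = 8*O²
(S(-5) - 1/(-7))*5 - 12 = (8*(-5)² - 1/(-7))*5 - 12 = (8*25 - 1*(-⅐))*5 - 12 = (200 + ⅐)*5 - 12 = (1401/7)*5 - 12 = 7005/7 - 12 = 6921/7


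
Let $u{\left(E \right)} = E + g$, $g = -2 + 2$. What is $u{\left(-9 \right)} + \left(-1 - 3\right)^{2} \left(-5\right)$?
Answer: $-89$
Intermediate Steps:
$g = 0$
$u{\left(E \right)} = E$ ($u{\left(E \right)} = E + 0 = E$)
$u{\left(-9 \right)} + \left(-1 - 3\right)^{2} \left(-5\right) = -9 + \left(-1 - 3\right)^{2} \left(-5\right) = -9 + \left(-4\right)^{2} \left(-5\right) = -9 + 16 \left(-5\right) = -9 - 80 = -89$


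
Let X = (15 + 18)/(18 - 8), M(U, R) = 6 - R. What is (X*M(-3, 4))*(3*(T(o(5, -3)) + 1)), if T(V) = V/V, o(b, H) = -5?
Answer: 198/5 ≈ 39.600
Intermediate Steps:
T(V) = 1
X = 33/10 ≈ 3.3000
(X*M(-3, 4))*(3*(T(o(5, -3)) + 1)) = (33*(6 - 1*4)/10)*(3*(1 + 1)) = (33*(6 - 4)/10)*(3*2) = ((33/10)*2)*6 = (33/5)*6 = 198/5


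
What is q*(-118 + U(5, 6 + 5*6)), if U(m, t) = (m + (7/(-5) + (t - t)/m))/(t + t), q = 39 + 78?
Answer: -276003/20 ≈ -13800.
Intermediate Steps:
q = 117
U(m, t) = (-7/5 + m)/(2*t) (U(m, t) = (m + (7*(-⅕) + 0/m))/((2*t)) = (m + (-7/5 + 0))*(1/(2*t)) = (m - 7/5)*(1/(2*t)) = (-7/5 + m)*(1/(2*t)) = (-7/5 + m)/(2*t))
q*(-118 + U(5, 6 + 5*6)) = 117*(-118 + (-7 + 5*5)/(10*(6 + 5*6))) = 117*(-118 + (-7 + 25)/(10*(6 + 30))) = 117*(-118 + (⅒)*18/36) = 117*(-118 + (⅒)*(1/36)*18) = 117*(-118 + 1/20) = 117*(-2359/20) = -276003/20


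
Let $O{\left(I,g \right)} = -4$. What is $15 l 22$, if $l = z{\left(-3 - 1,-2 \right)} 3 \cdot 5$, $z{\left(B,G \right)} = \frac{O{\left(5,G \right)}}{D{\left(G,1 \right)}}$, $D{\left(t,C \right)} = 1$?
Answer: $-19800$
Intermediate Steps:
$z{\left(B,G \right)} = -4$ ($z{\left(B,G \right)} = - \frac{4}{1} = \left(-4\right) 1 = -4$)
$l = -60$ ($l = \left(-4\right) 3 \cdot 5 = \left(-12\right) 5 = -60$)
$15 l 22 = 15 \left(-60\right) 22 = \left(-900\right) 22 = -19800$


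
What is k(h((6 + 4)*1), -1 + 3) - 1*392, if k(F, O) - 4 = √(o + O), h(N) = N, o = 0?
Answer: -388 + √2 ≈ -386.59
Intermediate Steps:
k(F, O) = 4 + √O (k(F, O) = 4 + √(0 + O) = 4 + √O)
k(h((6 + 4)*1), -1 + 3) - 1*392 = (4 + √(-1 + 3)) - 1*392 = (4 + √2) - 392 = -388 + √2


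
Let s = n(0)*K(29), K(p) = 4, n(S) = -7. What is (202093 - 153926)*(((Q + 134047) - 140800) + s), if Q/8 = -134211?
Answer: -52042950323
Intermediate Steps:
Q = -1073688 (Q = 8*(-134211) = -1073688)
s = -28 (s = -7*4 = -28)
(202093 - 153926)*(((Q + 134047) - 140800) + s) = (202093 - 153926)*(((-1073688 + 134047) - 140800) - 28) = 48167*((-939641 - 140800) - 28) = 48167*(-1080441 - 28) = 48167*(-1080469) = -52042950323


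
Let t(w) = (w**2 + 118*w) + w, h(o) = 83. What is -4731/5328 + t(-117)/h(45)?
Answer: -546475/147408 ≈ -3.7072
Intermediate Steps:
t(w) = w**2 + 119*w
-4731/5328 + t(-117)/h(45) = -4731/5328 - 117*(119 - 117)/83 = -4731*1/5328 - 117*2*(1/83) = -1577/1776 - 234*1/83 = -1577/1776 - 234/83 = -546475/147408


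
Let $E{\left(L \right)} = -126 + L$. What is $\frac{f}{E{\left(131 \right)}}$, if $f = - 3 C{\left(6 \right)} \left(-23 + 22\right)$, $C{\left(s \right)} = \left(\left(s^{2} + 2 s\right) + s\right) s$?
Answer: $\frac{972}{5} \approx 194.4$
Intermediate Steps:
$C{\left(s \right)} = s \left(s^{2} + 3 s\right)$ ($C{\left(s \right)} = \left(s^{2} + 3 s\right) s = s \left(s^{2} + 3 s\right)$)
$f = 972$ ($f = - 3 \cdot 6^{2} \left(3 + 6\right) \left(-23 + 22\right) = - 3 \cdot 36 \cdot 9 \left(-1\right) = \left(-3\right) 324 \left(-1\right) = \left(-972\right) \left(-1\right) = 972$)
$\frac{f}{E{\left(131 \right)}} = \frac{972}{-126 + 131} = \frac{972}{5}$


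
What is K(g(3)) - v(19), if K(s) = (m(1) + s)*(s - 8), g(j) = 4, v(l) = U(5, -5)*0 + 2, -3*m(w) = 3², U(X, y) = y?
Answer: -6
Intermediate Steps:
m(w) = -3 (m(w) = -⅓*3² = -⅓*9 = -3)
v(l) = 2 (v(l) = -5*0 + 2 = 0 + 2 = 2)
K(s) = (-8 + s)*(-3 + s) (K(s) = (-3 + s)*(s - 8) = (-3 + s)*(-8 + s) = (-8 + s)*(-3 + s))
K(g(3)) - v(19) = (24 + 4² - 11*4) - 1*2 = (24 + 16 - 44) - 2 = -4 - 2 = -6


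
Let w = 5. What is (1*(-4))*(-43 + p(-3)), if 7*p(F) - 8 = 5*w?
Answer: 1072/7 ≈ 153.14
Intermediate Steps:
p(F) = 33/7 (p(F) = 8/7 + (5*5)/7 = 8/7 + (⅐)*25 = 8/7 + 25/7 = 33/7)
(1*(-4))*(-43 + p(-3)) = (1*(-4))*(-43 + 33/7) = -4*(-268/7) = 1072/7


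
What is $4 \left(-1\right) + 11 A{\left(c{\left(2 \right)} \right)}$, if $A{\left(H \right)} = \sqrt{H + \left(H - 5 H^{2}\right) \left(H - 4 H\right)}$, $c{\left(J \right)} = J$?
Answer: $-4 + 11 \sqrt{110} \approx 111.37$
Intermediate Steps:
$A{\left(H \right)} = \sqrt{H - 3 H \left(H - 5 H^{2}\right)}$ ($A{\left(H \right)} = \sqrt{H + \left(H - 5 H^{2}\right) \left(- 3 H\right)} = \sqrt{H - 3 H \left(H - 5 H^{2}\right)}$)
$4 \left(-1\right) + 11 A{\left(c{\left(2 \right)} \right)} = 4 \left(-1\right) + 11 \sqrt{2 \left(1 - 6 + 15 \cdot 2^{2}\right)} = -4 + 11 \sqrt{2 \left(1 - 6 + 15 \cdot 4\right)} = -4 + 11 \sqrt{2 \left(1 - 6 + 60\right)} = -4 + 11 \sqrt{2 \cdot 55} = -4 + 11 \sqrt{110}$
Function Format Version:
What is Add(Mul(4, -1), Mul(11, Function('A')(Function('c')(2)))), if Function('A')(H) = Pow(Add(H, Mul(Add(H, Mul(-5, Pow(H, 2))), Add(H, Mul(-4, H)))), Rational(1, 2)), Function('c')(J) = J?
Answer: Add(-4, Mul(11, Pow(110, Rational(1, 2)))) ≈ 111.37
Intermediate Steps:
Function('A')(H) = Pow(Add(H, Mul(-3, H, Add(H, Mul(-5, Pow(H, 2))))), Rational(1, 2)) (Function('A')(H) = Pow(Add(H, Mul(Add(H, Mul(-5, Pow(H, 2))), Mul(-3, H))), Rational(1, 2)) = Pow(Add(H, Mul(-3, H, Add(H, Mul(-5, Pow(H, 2))))), Rational(1, 2)))
Add(Mul(4, -1), Mul(11, Function('A')(Function('c')(2)))) = Add(Mul(4, -1), Mul(11, Pow(Mul(2, Add(1, Mul(-3, 2), Mul(15, Pow(2, 2)))), Rational(1, 2)))) = Add(-4, Mul(11, Pow(Mul(2, Add(1, -6, Mul(15, 4))), Rational(1, 2)))) = Add(-4, Mul(11, Pow(Mul(2, Add(1, -6, 60)), Rational(1, 2)))) = Add(-4, Mul(11, Pow(Mul(2, 55), Rational(1, 2)))) = Add(-4, Mul(11, Pow(110, Rational(1, 2))))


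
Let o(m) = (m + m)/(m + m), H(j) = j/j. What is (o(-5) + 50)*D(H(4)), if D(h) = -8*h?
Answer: -408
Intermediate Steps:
H(j) = 1
o(m) = 1 (o(m) = (2*m)/((2*m)) = (2*m)*(1/(2*m)) = 1)
(o(-5) + 50)*D(H(4)) = (1 + 50)*(-8*1) = 51*(-8) = -408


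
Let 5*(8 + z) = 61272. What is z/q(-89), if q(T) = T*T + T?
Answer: 86/55 ≈ 1.5636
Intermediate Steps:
q(T) = T + T² (q(T) = T² + T = T + T²)
z = 61232/5 (z = -8 + (⅕)*61272 = -8 + 61272/5 = 61232/5 ≈ 12246.)
z/q(-89) = 61232/(5*((-89*(1 - 89)))) = 61232/(5*((-89*(-88)))) = (61232/5)/7832 = (61232/5)*(1/7832) = 86/55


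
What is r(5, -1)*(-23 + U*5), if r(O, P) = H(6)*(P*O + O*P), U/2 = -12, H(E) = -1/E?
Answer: -715/3 ≈ -238.33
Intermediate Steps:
U = -24 (U = 2*(-12) = -24)
r(O, P) = -O*P/3 (r(O, P) = (-1/6)*(P*O + O*P) = (-1*⅙)*(O*P + O*P) = -O*P/3)
r(5, -1)*(-23 + U*5) = (-⅓*5*(-1))*(-23 - 24*5) = 5*(-23 - 120)/3 = (5/3)*(-143) = -715/3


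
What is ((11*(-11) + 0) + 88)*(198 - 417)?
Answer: 7227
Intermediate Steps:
((11*(-11) + 0) + 88)*(198 - 417) = ((-121 + 0) + 88)*(-219) = (-121 + 88)*(-219) = -33*(-219) = 7227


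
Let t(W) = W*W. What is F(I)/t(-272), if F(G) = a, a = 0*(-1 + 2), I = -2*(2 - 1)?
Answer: 0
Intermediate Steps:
I = -2 (I = -2*1 = -2)
a = 0 (a = 0*1 = 0)
t(W) = W²
F(G) = 0
F(I)/t(-272) = 0/((-272)²) = 0/73984 = 0*(1/73984) = 0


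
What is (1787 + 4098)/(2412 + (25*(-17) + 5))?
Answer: 5885/1992 ≈ 2.9543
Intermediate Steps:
(1787 + 4098)/(2412 + (25*(-17) + 5)) = 5885/(2412 + (-425 + 5)) = 5885/(2412 - 420) = 5885/1992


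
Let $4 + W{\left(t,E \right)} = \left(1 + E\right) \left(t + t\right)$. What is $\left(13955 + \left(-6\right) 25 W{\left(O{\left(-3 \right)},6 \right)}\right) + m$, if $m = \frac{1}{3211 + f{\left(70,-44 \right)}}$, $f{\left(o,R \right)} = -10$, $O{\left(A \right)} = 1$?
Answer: $\frac{39868456}{3201} \approx 12455.0$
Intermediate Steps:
$W{\left(t,E \right)} = -4 + 2 t \left(1 + E\right)$ ($W{\left(t,E \right)} = -4 + \left(1 + E\right) \left(t + t\right) = -4 + \left(1 + E\right) 2 t = -4 + 2 t \left(1 + E\right)$)
$m = \frac{1}{3201}$ ($m = \frac{1}{3211 - 10} = \frac{1}{3201} \approx 0.0003124$)
$\left(13955 + \left(-6\right) 25 W{\left(O{\left(-3 \right)},6 \right)}\right) + m = \left(13955 + \left(-6\right) 25 \left(-4 + 2 \cdot 1 + 2 \cdot 6 \cdot 1\right)\right) + \frac{1}{3201} = \left(13955 - 150 \left(-4 + 2 + 12\right)\right) + \frac{1}{3201} = \left(13955 - 1500\right) + \frac{1}{3201} = 12455 + \frac{1}{3201} = \frac{39868456}{3201}$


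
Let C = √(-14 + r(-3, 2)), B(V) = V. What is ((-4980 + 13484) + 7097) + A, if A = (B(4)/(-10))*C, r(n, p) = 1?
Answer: 15601 - 2*I*√13/5 ≈ 15601.0 - 1.4422*I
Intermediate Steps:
C = I*√13 (C = √(-14 + 1) = √(-13) = I*√13 ≈ 3.6056*I)
A = -2*I*√13/5 (A = (4/(-10))*(I*√13) = (4*(-⅒))*(I*√13) = -2*I*√13/5 ≈ -1.4422*I)
((-4980 + 13484) + 7097) + A = ((-4980 + 13484) + 7097) - 2*I*√13/5 = (8504 + 7097) - 2*I*√13/5 = 15601 - 2*I*√13/5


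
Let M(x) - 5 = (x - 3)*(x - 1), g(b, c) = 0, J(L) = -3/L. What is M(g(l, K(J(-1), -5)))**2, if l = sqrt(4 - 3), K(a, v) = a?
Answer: 64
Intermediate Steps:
l = 1 (l = sqrt(1) = 1)
M(x) = 5 + (-1 + x)*(-3 + x) (M(x) = 5 + (x - 3)*(x - 1) = 5 + (-3 + x)*(-1 + x) = 5 + (-1 + x)*(-3 + x))
M(g(l, K(J(-1), -5)))**2 = (8 + 0**2 - 4*0)**2 = (8 + 0 + 0)**2 = 8**2 = 64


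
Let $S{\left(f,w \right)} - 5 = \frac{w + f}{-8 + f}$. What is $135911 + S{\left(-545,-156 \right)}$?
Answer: $\frac{75162249}{553} \approx 1.3592 \cdot 10^{5}$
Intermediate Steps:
$S{\left(f,w \right)} = 5 + \frac{f + w}{-8 + f}$ ($S{\left(f,w \right)} = 5 + \frac{w + f}{-8 + f} = 5 + \frac{f + w}{-8 + f}$)
$135911 + S{\left(-545,-156 \right)} = 135911 + \frac{-40 - 156 + 6 \left(-545\right)}{-8 - 545} = 135911 + \frac{-40 - 156 - 3270}{-553} = 135911 - - \frac{3466}{553} = 135911 + \frac{3466}{553} = \frac{75162249}{553}$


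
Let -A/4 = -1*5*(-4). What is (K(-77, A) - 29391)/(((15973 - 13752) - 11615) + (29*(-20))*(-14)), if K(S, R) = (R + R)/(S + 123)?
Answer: 676073/29302 ≈ 23.073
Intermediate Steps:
A = -80 (A = -4*(-1*5)*(-4) = -(-20)*(-4) = -4*20 = -80)
K(S, R) = 2*R/(123 + S) (K(S, R) = (2*R)/(123 + S) = 2*R/(123 + S))
(K(-77, A) - 29391)/(((15973 - 13752) - 11615) + (29*(-20))*(-14)) = (2*(-80)/(123 - 77) - 29391)/(((15973 - 13752) - 11615) + (29*(-20))*(-14)) = (2*(-80)/46 - 29391)/((2221 - 11615) - 580*(-14)) = (2*(-80)*(1/46) - 29391)/(-9394 + 8120) = (-80/23 - 29391)/(-1274) = -676073/23*(-1/1274) = 676073/29302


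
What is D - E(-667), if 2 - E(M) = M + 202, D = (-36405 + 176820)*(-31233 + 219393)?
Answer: 26420485933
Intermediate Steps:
D = 26420486400 (D = 140415*188160 = 26420486400)
E(M) = -200 - M (E(M) = 2 - (M + 202) = 2 - (202 + M) = 2 + (-202 - M) = -200 - M)
D - E(-667) = 26420486400 - (-200 - 1*(-667)) = 26420486400 - (-200 + 667) = 26420486400 - 1*467 = 26420486400 - 467 = 26420485933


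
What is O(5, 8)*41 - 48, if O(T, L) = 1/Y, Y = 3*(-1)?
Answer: -185/3 ≈ -61.667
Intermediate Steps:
Y = -3
O(T, L) = -1/3 (O(T, L) = 1/(-3) = -1/3)
O(5, 8)*41 - 48 = -1/3*41 - 48 = -41/3 - 48 = -185/3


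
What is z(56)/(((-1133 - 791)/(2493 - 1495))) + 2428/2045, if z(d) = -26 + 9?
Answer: 19683471/1967290 ≈ 10.005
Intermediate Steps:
z(d) = -17
z(56)/(((-1133 - 791)/(2493 - 1495))) + 2428/2045 = -17*(2493 - 1495)/(-1133 - 791) + 2428/2045 = -17/((-1924/998)) + 2428*(1/2045) = -17/((-1924*1/998)) + 2428/2045 = -17/(-962/499) + 2428/2045 = -17*(-499/962) + 2428/2045 = 8483/962 + 2428/2045 = 19683471/1967290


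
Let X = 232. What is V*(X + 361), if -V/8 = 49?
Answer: -232456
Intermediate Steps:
V = -392 (V = -8*49 = -392)
V*(X + 361) = -392*(232 + 361) = -392*593 = -232456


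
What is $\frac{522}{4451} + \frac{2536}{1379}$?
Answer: $\frac{12007574}{6137929} \approx 1.9563$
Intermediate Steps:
$\frac{522}{4451} + \frac{2536}{1379} = \frac{12007574}{6137929}$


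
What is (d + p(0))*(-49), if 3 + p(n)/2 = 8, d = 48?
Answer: -2842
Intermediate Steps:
p(n) = 10 (p(n) = -6 + 2*8 = -6 + 16 = 10)
(d + p(0))*(-49) = (48 + 10)*(-49) = 58*(-49) = -2842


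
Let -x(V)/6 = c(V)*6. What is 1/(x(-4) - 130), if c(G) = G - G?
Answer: -1/130 ≈ -0.0076923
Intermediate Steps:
c(G) = 0
x(V) = 0 (x(V) = -0*6 = -6*0 = 0)
1/(x(-4) - 130) = 1/(0 - 130) = 1/(-130) = -1/130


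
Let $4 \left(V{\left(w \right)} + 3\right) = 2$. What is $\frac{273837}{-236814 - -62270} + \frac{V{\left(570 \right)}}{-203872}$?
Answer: $- \frac{6978407563}{4448079296} \approx -1.5689$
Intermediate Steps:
$V{\left(w \right)} = - \frac{5}{2}$ ($V{\left(w \right)} = -3 + \frac{1}{4} \cdot 2 = -3 + \frac{1}{2} = - \frac{5}{2}$)
$\frac{273837}{-236814 - -62270} + \frac{V{\left(570 \right)}}{-203872} = \frac{273837}{-236814 - -62270} - \frac{5}{2 \left(-203872\right)} = \frac{273837}{-236814 + 62270} - - \frac{5}{407744} = \frac{273837}{-174544} + \frac{5}{407744} = 273837 \left(- \frac{1}{174544}\right) + \frac{5}{407744} = - \frac{273837}{174544} + \frac{5}{407744} = - \frac{6978407563}{4448079296}$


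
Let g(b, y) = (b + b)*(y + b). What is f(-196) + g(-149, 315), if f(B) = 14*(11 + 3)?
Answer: -49272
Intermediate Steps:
f(B) = 196 (f(B) = 14*14 = 196)
g(b, y) = 2*b*(b + y) (g(b, y) = (2*b)*(b + y) = 2*b*(b + y))
f(-196) + g(-149, 315) = 196 + 2*(-149)*(-149 + 315) = 196 + 2*(-149)*166 = 196 - 49468 = -49272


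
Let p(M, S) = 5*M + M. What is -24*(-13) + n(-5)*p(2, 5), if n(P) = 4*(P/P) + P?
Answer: 300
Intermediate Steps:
p(M, S) = 6*M
n(P) = 4 + P (n(P) = 4*1 + P = 4 + P)
-24*(-13) + n(-5)*p(2, 5) = -24*(-13) + (4 - 5)*(6*2) = 312 - 1*12 = 312 - 12 = 300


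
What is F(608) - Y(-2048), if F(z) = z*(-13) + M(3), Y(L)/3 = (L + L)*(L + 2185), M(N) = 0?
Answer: 1675552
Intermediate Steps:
Y(L) = 6*L*(2185 + L) (Y(L) = 3*((L + L)*(L + 2185)) = 3*((2*L)*(2185 + L)) = 3*(2*L*(2185 + L)) = 6*L*(2185 + L))
F(z) = -13*z (F(z) = z*(-13) + 0 = -13*z + 0 = -13*z)
F(608) - Y(-2048) = -13*608 - 6*(-2048)*(2185 - 2048) = -7904 - 6*(-2048)*137 = -7904 - 1*(-1683456) = -7904 + 1683456 = 1675552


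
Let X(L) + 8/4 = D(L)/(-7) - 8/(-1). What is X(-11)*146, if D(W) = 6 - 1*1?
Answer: 5402/7 ≈ 771.71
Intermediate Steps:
D(W) = 5 (D(W) = 6 - 1 = 5)
X(L) = 37/7 (X(L) = -2 + (5/(-7) - 8/(-1)) = -2 + (5*(-⅐) - 8*(-1)) = -2 + (-5/7 + 8) = -2 + 51/7 = 37/7)
X(-11)*146 = (37/7)*146 = 5402/7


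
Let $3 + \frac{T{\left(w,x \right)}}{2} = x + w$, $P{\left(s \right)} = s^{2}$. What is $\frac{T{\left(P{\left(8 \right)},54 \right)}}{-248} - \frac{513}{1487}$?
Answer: $- \frac{234617}{184388} \approx -1.2724$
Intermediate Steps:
$T{\left(w,x \right)} = -6 + 2 w + 2 x$ ($T{\left(w,x \right)} = -6 + 2 \left(x + w\right) = -6 + 2 \left(w + x\right) = -6 + \left(2 w + 2 x\right) = -6 + 2 w + 2 x$)
$\frac{T{\left(P{\left(8 \right)},54 \right)}}{-248} - \frac{513}{1487} = \frac{-6 + 2 \cdot 8^{2} + 2 \cdot 54}{-248} - \frac{513}{1487} = \left(-6 + 2 \cdot 64 + 108\right) \left(- \frac{1}{248}\right) - \frac{513}{1487} = \left(-6 + 128 + 108\right) \left(- \frac{1}{248}\right) - \frac{513}{1487} = 230 \left(- \frac{1}{248}\right) - \frac{513}{1487} = - \frac{115}{124} - \frac{513}{1487} = - \frac{234617}{184388}$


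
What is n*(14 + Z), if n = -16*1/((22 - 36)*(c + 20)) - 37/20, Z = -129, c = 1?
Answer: 121417/588 ≈ 206.49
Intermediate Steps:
n = -5279/2940 (n = -16*1/((1 + 20)*(22 - 36)) - 37/20 = -16/((-14*21)) - 37*1/20 = -16/(-294) - 37/20 = -16*(-1/294) - 37/20 = 8/147 - 37/20 = -5279/2940 ≈ -1.7956)
n*(14 + Z) = -5279*(14 - 129)/2940 = -5279/2940*(-115) = 121417/588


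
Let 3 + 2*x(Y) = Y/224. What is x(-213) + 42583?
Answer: 19076299/448 ≈ 42581.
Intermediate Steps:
x(Y) = -3/2 + Y/448 (x(Y) = -3/2 + (Y/224)/2 = -3/2 + Y/448)
x(-213) + 42583 = (-3/2 + (1/448)*(-213)) + 42583 = (-3/2 - 213/448) + 42583 = -885/448 + 42583 = 19076299/448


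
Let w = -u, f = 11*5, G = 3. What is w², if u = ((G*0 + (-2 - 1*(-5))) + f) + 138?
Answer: 38416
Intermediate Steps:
f = 55
u = 196 (u = ((3*0 + (-2 - 1*(-5))) + 55) + 138 = ((0 + (-2 + 5)) + 55) + 138 = ((0 + 3) + 55) + 138 = (3 + 55) + 138 = 58 + 138 = 196)
w = -196 (w = -1*196 = -196)
w² = (-196)² = 38416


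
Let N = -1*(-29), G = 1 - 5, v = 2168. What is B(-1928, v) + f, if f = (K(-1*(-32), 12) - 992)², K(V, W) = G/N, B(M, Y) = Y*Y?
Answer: 4780716368/841 ≈ 5.6846e+6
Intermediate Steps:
G = -4
N = 29
B(M, Y) = Y²
K(V, W) = -4/29
f = 827827984/841 (f = (-4/29 - 992)² = (-28772/29)² = 827827984/841 ≈ 9.8434e+5)
B(-1928, v) + f = 2168² + 827827984/841 = 4700224 + 827827984/841 = 4780716368/841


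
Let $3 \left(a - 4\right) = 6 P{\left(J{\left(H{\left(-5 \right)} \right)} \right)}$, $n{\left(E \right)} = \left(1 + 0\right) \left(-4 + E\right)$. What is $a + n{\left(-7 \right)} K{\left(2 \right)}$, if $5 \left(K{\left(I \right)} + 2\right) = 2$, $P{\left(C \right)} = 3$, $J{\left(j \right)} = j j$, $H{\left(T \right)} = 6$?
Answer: $\frac{138}{5} \approx 27.6$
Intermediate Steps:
$J{\left(j \right)} = j^{2}$
$n{\left(E \right)} = -4 + E$ ($n{\left(E \right)} = 1 \left(-4 + E\right) = -4 + E$)
$K{\left(I \right)} = - \frac{8}{5}$ ($K{\left(I \right)} = -2 + \frac{1}{5} \cdot 2 = -2 + \frac{2}{5} = - \frac{8}{5}$)
$a = 10$ ($a = 4 + \frac{6 \cdot 3}{3} = 4 + \frac{1}{3} \cdot 18 = 4 + 6 = 10$)
$a + n{\left(-7 \right)} K{\left(2 \right)} = 10 + \left(-4 - 7\right) \left(- \frac{8}{5}\right) = 10 - - \frac{88}{5} = 10 + \frac{88}{5} = \frac{138}{5}$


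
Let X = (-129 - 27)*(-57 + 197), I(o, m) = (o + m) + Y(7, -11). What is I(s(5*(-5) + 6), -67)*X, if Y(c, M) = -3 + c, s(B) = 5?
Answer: 1266720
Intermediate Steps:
I(o, m) = 4 + m + o (I(o, m) = (o + m) + (-3 + 7) = (m + o) + 4 = 4 + m + o)
X = -21840 (X = -156*140 = -21840)
I(s(5*(-5) + 6), -67)*X = (4 - 67 + 5)*(-21840) = -58*(-21840) = 1266720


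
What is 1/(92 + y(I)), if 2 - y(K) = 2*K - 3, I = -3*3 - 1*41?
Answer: 1/197 ≈ 0.0050761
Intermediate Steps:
I = -50 (I = -9 - 41 = -50)
y(K) = 5 - 2*K (y(K) = 2 - (2*K - 3) = 2 - (-3 + 2*K) = 2 + (3 - 2*K) = 5 - 2*K)
1/(92 + y(I)) = 1/(92 + (5 - 2*(-50))) = 1/(92 + (5 + 100)) = 1/(92 + 105) = 1/197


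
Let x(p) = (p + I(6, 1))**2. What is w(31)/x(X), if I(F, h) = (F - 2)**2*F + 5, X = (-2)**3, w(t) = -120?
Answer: -40/2883 ≈ -0.013874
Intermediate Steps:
X = -8
I(F, h) = 5 + F*(-2 + F)**2 (I(F, h) = (-2 + F)**2*F + 5 = F*(-2 + F)**2 + 5 = 5 + F*(-2 + F)**2)
x(p) = (101 + p)**2 (x(p) = (p + (5 + 6*(-2 + 6)**2))**2 = (p + (5 + 6*4**2))**2 = (p + (5 + 6*16))**2 = (p + (5 + 96))**2 = (p + 101)**2 = (101 + p)**2)
w(31)/x(X) = -120/(101 - 8)**2 = -120/(93**2) = -120/8649 = -120*1/8649 = -40/2883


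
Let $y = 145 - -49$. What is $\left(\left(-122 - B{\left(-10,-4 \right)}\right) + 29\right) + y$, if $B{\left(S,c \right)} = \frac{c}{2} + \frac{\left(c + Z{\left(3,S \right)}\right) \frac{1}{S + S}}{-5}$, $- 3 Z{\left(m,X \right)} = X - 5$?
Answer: $\frac{10299}{100} \approx 102.99$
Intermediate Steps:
$y = 194$ ($y = 145 + 49 = 194$)
$Z{\left(m,X \right)} = \frac{5}{3} - \frac{X}{3}$ ($Z{\left(m,X \right)} = - \frac{X - 5}{3} = - \frac{-5 + X}{3} = \frac{5}{3} - \frac{X}{3}$)
$B{\left(S,c \right)} = \frac{c}{2} - \frac{\frac{5}{3} + c - \frac{S}{3}}{10 S}$ ($B{\left(S,c \right)} = \frac{c}{2} + \frac{\left(c - \left(- \frac{5}{3} + \frac{S}{3}\right)\right) \frac{1}{S + S}}{-5} = c \frac{1}{2} + \frac{\frac{5}{3} + c - \frac{S}{3}}{2 S} \left(- \frac{1}{5}\right) = \frac{c}{2} + \left(\frac{5}{3} + c - \frac{S}{3}\right) \frac{1}{2 S} \left(- \frac{1}{5}\right) = \frac{c}{2} + \frac{\frac{5}{3} + c - \frac{S}{3}}{2 S} \left(- \frac{1}{5}\right) = \frac{c}{2} - \frac{\frac{5}{3} + c - \frac{S}{3}}{10 S}$)
$\left(\left(-122 - B{\left(-10,-4 \right)}\right) + 29\right) + y = \left(\left(-122 - \frac{-5 - 10 - -12 + 15 \left(-10\right) \left(-4\right)}{30 \left(-10\right)}\right) + 29\right) + 194 = \left(\left(-122 - \frac{1}{30} \left(- \frac{1}{10}\right) \left(-5 - 10 + 12 + 600\right)\right) + 29\right) + 194 = \left(\left(-122 - \frac{1}{30} \left(- \frac{1}{10}\right) 597\right) + 29\right) + 194 = \left(\left(-122 - - \frac{199}{100}\right) + 29\right) + 194 = \left(\left(-122 + \frac{199}{100}\right) + 29\right) + 194 = \left(- \frac{12001}{100} + 29\right) + 194 = - \frac{9101}{100} + 194 = \frac{10299}{100}$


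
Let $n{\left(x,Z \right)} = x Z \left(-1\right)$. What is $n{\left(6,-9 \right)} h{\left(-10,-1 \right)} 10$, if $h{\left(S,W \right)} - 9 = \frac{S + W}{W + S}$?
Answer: $5400$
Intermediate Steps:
$h{\left(S,W \right)} = 10$ ($h{\left(S,W \right)} = 9 + \frac{S + W}{W + S} = 9 + \frac{S + W}{S + W} = 9 + 1 = 10$)
$n{\left(x,Z \right)} = - Z x$ ($n{\left(x,Z \right)} = Z x \left(-1\right) = - Z x$)
$n{\left(6,-9 \right)} h{\left(-10,-1 \right)} 10 = \left(-1\right) \left(-9\right) 6 \cdot 10 \cdot 10 = 54 \cdot 10 \cdot 10 = 540 \cdot 10 = 5400$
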